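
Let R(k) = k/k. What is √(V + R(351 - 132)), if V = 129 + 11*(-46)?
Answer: 2*I*√94 ≈ 19.391*I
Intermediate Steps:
R(k) = 1
V = -377 (V = 129 - 506 = -377)
√(V + R(351 - 132)) = √(-377 + 1) = √(-376) = 2*I*√94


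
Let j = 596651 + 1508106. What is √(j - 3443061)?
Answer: 8*I*√20911 ≈ 1156.9*I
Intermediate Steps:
j = 2104757
√(j - 3443061) = √(2104757 - 3443061) = √(-1338304) = 8*I*√20911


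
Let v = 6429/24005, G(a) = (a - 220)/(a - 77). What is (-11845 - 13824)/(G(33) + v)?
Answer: -2464737380/433801 ≈ -5681.7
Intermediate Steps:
G(a) = (-220 + a)/(-77 + a)
v = 6429/24005 (v = 6429*(1/24005) = 6429/24005 ≈ 0.26782)
(-11845 - 13824)/(G(33) + v) = (-11845 - 13824)/((-220 + 33)/(-77 + 33) + 6429/24005) = -25669/(-187/(-44) + 6429/24005) = -25669/(-1/44*(-187) + 6429/24005) = -25669/(17/4 + 6429/24005) = -25669/433801/96020 = -25669*96020/433801 = -2464737380/433801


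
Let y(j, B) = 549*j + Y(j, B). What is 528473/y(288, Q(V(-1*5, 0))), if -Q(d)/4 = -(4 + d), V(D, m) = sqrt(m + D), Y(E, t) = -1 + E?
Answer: 528473/158399 ≈ 3.3363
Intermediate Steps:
V(D, m) = sqrt(D + m)
Q(d) = 16 + 4*d (Q(d) = -(-4)*(4 + d) = -4*(-4 - d) = 16 + 4*d)
y(j, B) = -1 + 550*j (y(j, B) = 549*j + (-1 + j) = -1 + 550*j)
528473/y(288, Q(V(-1*5, 0))) = 528473/(-1 + 550*288) = 528473/(-1 + 158400) = 528473/158399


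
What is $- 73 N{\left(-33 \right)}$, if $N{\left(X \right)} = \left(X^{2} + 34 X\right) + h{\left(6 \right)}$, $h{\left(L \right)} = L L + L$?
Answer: $-657$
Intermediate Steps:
$h{\left(L \right)} = L + L^{2}$ ($h{\left(L \right)} = L^{2} + L = L + L^{2}$)
$N{\left(X \right)} = 42 + X^{2} + 34 X$ ($N{\left(X \right)} = \left(X^{2} + 34 X\right) + 6 \left(1 + 6\right) = \left(X^{2} + 34 X\right) + 6 \cdot 7 = \left(X^{2} + 34 X\right) + 42 = 42 + X^{2} + 34 X$)
$- 73 N{\left(-33 \right)} = - 73 \left(42 + \left(-33\right)^{2} + 34 \left(-33\right)\right) = - 73 \left(42 + 1089 - 1122\right) = \left(-73\right) 9 = -657$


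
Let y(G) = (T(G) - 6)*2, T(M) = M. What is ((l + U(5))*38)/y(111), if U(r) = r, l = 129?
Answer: 2546/105 ≈ 24.248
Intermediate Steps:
y(G) = -12 + 2*G (y(G) = (G - 6)*2 = (-6 + G)*2 = -12 + 2*G)
((l + U(5))*38)/y(111) = ((129 + 5)*38)/(-12 + 2*111) = (134*38)/(-12 + 222) = 5092/210 = 5092*(1/210) = 2546/105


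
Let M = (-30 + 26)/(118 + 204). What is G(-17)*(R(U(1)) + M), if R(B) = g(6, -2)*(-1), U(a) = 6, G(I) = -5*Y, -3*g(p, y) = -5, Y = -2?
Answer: -8110/483 ≈ -16.791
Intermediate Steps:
g(p, y) = 5/3 (g(p, y) = -1/3*(-5) = 5/3)
G(I) = 10 (G(I) = -5*(-2) = 10)
R(B) = -5/3 (R(B) = (5/3)*(-1) = -5/3)
M = -2/161 (M = -4/322 = -4*1/322 = -2/161 ≈ -0.012422)
G(-17)*(R(U(1)) + M) = 10*(-5/3 - 2/161) = 10*(-811/483) = -8110/483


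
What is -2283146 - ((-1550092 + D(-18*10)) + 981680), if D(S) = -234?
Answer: -1714500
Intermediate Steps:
-2283146 - ((-1550092 + D(-18*10)) + 981680) = -2283146 - ((-1550092 - 234) + 981680) = -2283146 - (-1550326 + 981680) = -2283146 - 1*(-568646) = -2283146 + 568646 = -1714500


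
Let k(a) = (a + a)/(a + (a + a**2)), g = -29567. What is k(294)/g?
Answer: -1/4375916 ≈ -2.2852e-7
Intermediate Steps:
k(a) = 2*a/(a**2 + 2*a) (k(a) = (2*a)/(a**2 + 2*a) = 2*a/(a**2 + 2*a))
k(294)/g = (2/(2 + 294))/(-29567) = (2/296)*(-1/29567) = (2*(1/296))*(-1/29567) = (1/148)*(-1/29567) = -1/4375916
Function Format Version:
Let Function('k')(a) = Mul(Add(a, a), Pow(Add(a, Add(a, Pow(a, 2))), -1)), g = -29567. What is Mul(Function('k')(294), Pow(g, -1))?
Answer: Rational(-1, 4375916) ≈ -2.2852e-7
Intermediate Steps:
Function('k')(a) = Mul(2, a, Pow(Add(Pow(a, 2), Mul(2, a)), -1)) (Function('k')(a) = Mul(Mul(2, a), Pow(Add(Pow(a, 2), Mul(2, a)), -1)) = Mul(2, a, Pow(Add(Pow(a, 2), Mul(2, a)), -1)))
Mul(Function('k')(294), Pow(g, -1)) = Mul(Mul(2, Pow(Add(2, 294), -1)), Pow(-29567, -1)) = Mul(Mul(2, Pow(296, -1)), Rational(-1, 29567)) = Mul(Mul(2, Rational(1, 296)), Rational(-1, 29567)) = Mul(Rational(1, 148), Rational(-1, 29567)) = Rational(-1, 4375916)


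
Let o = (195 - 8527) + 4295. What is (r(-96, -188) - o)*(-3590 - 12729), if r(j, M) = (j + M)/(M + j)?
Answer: -65896122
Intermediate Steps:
r(j, M) = 1 (r(j, M) = (M + j)/(M + j) = 1)
o = -4037 (o = -8332 + 4295 = -4037)
(r(-96, -188) - o)*(-3590 - 12729) = (1 - 1*(-4037))*(-3590 - 12729) = (1 + 4037)*(-16319) = 4038*(-16319) = -65896122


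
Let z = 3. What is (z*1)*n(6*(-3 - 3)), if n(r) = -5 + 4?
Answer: -3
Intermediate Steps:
n(r) = -1
(z*1)*n(6*(-3 - 3)) = (3*1)*(-1) = 3*(-1) = -3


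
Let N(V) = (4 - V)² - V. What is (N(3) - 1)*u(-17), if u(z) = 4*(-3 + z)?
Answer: 240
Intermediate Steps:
u(z) = -12 + 4*z
(N(3) - 1)*u(-17) = (((-4 + 3)² - 1*3) - 1)*(-12 + 4*(-17)) = (((-1)² - 3) - 1)*(-12 - 68) = ((1 - 3) - 1)*(-80) = (-2 - 1)*(-80) = -3*(-80) = 240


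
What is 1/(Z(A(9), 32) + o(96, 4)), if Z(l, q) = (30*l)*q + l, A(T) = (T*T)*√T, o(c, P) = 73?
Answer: 1/233596 ≈ 4.2809e-6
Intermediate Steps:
A(T) = T^(5/2) (A(T) = T²*√T = T^(5/2))
Z(l, q) = l + 30*l*q (Z(l, q) = 30*l*q + l = l + 30*l*q)
1/(Z(A(9), 32) + o(96, 4)) = 1/(9^(5/2)*(1 + 30*32) + 73) = 1/(243*(1 + 960) + 73) = 1/(243*961 + 73) = 1/(233523 + 73) = 1/233596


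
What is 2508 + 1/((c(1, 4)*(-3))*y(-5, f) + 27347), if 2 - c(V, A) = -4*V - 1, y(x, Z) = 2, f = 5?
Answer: 68480941/27305 ≈ 2508.0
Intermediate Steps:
c(V, A) = 3 + 4*V (c(V, A) = 2 - (-4*V - 1) = 2 - (-1 - 4*V) = 2 + (1 + 4*V) = 3 + 4*V)
2508 + 1/((c(1, 4)*(-3))*y(-5, f) + 27347) = 2508 + 1/(((3 + 4*1)*(-3))*2 + 27347) = 2508 + 1/(((3 + 4)*(-3))*2 + 27347) = 2508 + 1/((7*(-3))*2 + 27347) = 2508 + 1/(-21*2 + 27347) = 2508 + 1/(-42 + 27347) = 2508 + 1/27305 = 68480941/27305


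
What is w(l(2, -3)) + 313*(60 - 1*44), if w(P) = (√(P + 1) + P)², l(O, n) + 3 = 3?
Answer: 5009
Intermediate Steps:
l(O, n) = 0 (l(O, n) = -3 + 3 = 0)
w(P) = (P + √(1 + P))² (w(P) = (√(1 + P) + P)² = (P + √(1 + P))²)
w(l(2, -3)) + 313*(60 - 1*44) = (0 + √(1 + 0))² + 313*(60 - 1*44) = (0 + √1)² + 313*(60 - 44) = (0 + 1)² + 313*16 = 1² + 5008 = 1 + 5008 = 5009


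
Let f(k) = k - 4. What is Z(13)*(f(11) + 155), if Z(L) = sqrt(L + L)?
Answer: 162*sqrt(26) ≈ 826.04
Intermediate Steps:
f(k) = -4 + k
Z(L) = sqrt(2)*sqrt(L) (Z(L) = sqrt(2*L) = sqrt(2)*sqrt(L))
Z(13)*(f(11) + 155) = (sqrt(2)*sqrt(13))*((-4 + 11) + 155) = sqrt(26)*(7 + 155) = sqrt(26)*162 = 162*sqrt(26)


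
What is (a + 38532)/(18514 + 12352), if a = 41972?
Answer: 40252/15433 ≈ 2.6082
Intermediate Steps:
(a + 38532)/(18514 + 12352) = (41972 + 38532)/(18514 + 12352) = 80504/30866 = 80504*(1/30866) = 40252/15433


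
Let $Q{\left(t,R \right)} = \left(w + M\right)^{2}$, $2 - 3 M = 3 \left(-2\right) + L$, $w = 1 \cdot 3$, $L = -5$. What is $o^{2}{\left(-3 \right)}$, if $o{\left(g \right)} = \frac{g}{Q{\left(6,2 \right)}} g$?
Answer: $\frac{6561}{234256} \approx 0.028008$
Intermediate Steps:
$w = 3$
$M = \frac{13}{3}$ ($M = \frac{2}{3} - \frac{3 \left(-2\right) - 5}{3} = \frac{2}{3} - \frac{-6 - 5}{3} = \frac{2}{3} - - \frac{11}{3} = \frac{2}{3} + \frac{11}{3} = \frac{13}{3} \approx 4.3333$)
$Q{\left(t,R \right)} = \frac{484}{9}$ ($Q{\left(t,R \right)} = \left(3 + \frac{13}{3}\right)^{2} = \left(\frac{22}{3}\right)^{2} = \frac{484}{9}$)
$o{\left(g \right)} = \frac{9 g^{2}}{484}$ ($o{\left(g \right)} = \frac{g}{\frac{484}{9}} g = g \frac{9}{484} g = \frac{9 g}{484} g = \frac{9 g^{2}}{484}$)
$o^{2}{\left(-3 \right)} = \left(\frac{9 \left(-3\right)^{2}}{484}\right)^{2} = \left(\frac{9}{484} \cdot 9\right)^{2} = \left(\frac{81}{484}\right)^{2} = \frac{6561}{234256}$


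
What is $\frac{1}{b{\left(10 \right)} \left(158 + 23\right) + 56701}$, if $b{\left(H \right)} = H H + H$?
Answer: $\frac{1}{76611} \approx 1.3053 \cdot 10^{-5}$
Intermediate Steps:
$b{\left(H \right)} = H + H^{2}$ ($b{\left(H \right)} = H^{2} + H = H + H^{2}$)
$\frac{1}{b{\left(10 \right)} \left(158 + 23\right) + 56701} = \frac{1}{10 \left(1 + 10\right) \left(158 + 23\right) + 56701} = \frac{1}{10 \cdot 11 \cdot 181 + 56701} = \frac{1}{110 \cdot 181 + 56701} = \frac{1}{19910 + 56701} = \frac{1}{76611}$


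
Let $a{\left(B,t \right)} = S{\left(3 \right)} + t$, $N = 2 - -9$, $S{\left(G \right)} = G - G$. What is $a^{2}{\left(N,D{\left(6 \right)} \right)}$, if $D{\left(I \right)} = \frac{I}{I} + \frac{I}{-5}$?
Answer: $\frac{1}{25} \approx 0.04$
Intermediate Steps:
$S{\left(G \right)} = 0$
$D{\left(I \right)} = 1 - \frac{I}{5}$ ($D{\left(I \right)} = 1 + I \left(- \frac{1}{5}\right) = 1 - \frac{I}{5}$)
$N = 11$ ($N = 2 + 9 = 11$)
$a{\left(B,t \right)} = t$ ($a{\left(B,t \right)} = 0 + t = t$)
$a^{2}{\left(N,D{\left(6 \right)} \right)} = \left(1 - \frac{6}{5}\right)^{2} = \left(- \frac{1}{5}\right)^{2} = \frac{1}{25}$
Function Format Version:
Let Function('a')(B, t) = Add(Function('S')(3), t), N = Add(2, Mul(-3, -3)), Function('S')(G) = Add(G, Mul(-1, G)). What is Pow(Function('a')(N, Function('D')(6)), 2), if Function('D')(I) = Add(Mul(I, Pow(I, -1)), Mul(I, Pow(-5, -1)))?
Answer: Rational(1, 25) ≈ 0.040000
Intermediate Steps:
Function('S')(G) = 0
Function('D')(I) = Add(1, Mul(Rational(-1, 5), I)) (Function('D')(I) = Add(1, Mul(I, Rational(-1, 5))) = Add(1, Mul(Rational(-1, 5), I)))
N = 11 (N = Add(2, 9) = 11)
Function('a')(B, t) = t (Function('a')(B, t) = Add(0, t) = t)
Pow(Function('a')(N, Function('D')(6)), 2) = Pow(Add(1, Mul(Rational(-1, 5), 6)), 2) = Pow(Add(1, Rational(-6, 5)), 2) = Pow(Rational(-1, 5), 2) = Rational(1, 25)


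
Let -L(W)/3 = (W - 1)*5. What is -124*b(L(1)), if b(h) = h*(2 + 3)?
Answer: 0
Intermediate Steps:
L(W) = 15 - 15*W (L(W) = -3*(W - 1)*5 = -3*(-1 + W)*5 = -3*(-5 + 5*W) = 15 - 15*W)
b(h) = 5*h (b(h) = h*5 = 5*h)
-124*b(L(1)) = -620*(15 - 15*1) = -620*(15 - 15) = -620*0 = -124*0 = 0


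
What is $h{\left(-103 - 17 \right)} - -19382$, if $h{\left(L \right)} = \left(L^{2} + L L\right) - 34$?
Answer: $48148$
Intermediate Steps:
$h{\left(L \right)} = -34 + 2 L^{2}$ ($h{\left(L \right)} = \left(L^{2} + L^{2}\right) - 34 = 2 L^{2} - 34 = -34 + 2 L^{2}$)
$h{\left(-103 - 17 \right)} - -19382 = \left(-34 + 2 \left(-103 - 17\right)^{2}\right) - -19382 = \left(-34 + 2 \left(-103 - 17\right)^{2}\right) + 19382 = \left(-34 + 2 \left(-120\right)^{2}\right) + 19382 = \left(-34 + 2 \cdot 14400\right) + 19382 = \left(-34 + 28800\right) + 19382 = 28766 + 19382 = 48148$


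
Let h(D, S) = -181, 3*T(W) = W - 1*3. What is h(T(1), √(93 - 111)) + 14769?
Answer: 14588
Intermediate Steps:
T(W) = -1 + W/3 (T(W) = (W - 1*3)/3 = (W - 3)/3 = (-3 + W)/3 = -1 + W/3)
h(T(1), √(93 - 111)) + 14769 = -181 + 14769 = 14588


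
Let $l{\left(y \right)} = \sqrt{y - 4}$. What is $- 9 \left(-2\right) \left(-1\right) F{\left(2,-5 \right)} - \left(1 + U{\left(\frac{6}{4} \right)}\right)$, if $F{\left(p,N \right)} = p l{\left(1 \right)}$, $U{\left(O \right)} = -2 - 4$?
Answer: $5 - 36 i \sqrt{3} \approx 5.0 - 62.354 i$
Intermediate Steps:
$l{\left(y \right)} = \sqrt{-4 + y}$
$U{\left(O \right)} = -6$
$F{\left(p,N \right)} = i p \sqrt{3}$ ($F{\left(p,N \right)} = p \sqrt{-4 + 1} = p \sqrt{-3} = p i \sqrt{3} = i p \sqrt{3}$)
$- 9 \left(-2\right) \left(-1\right) F{\left(2,-5 \right)} - \left(1 + U{\left(\frac{6}{4} \right)}\right) = - 9 \left(-2\right) \left(-1\right) i 2 \sqrt{3} - -5 = - 9 \cdot 2 \cdot 2 i \sqrt{3} + \left(-1 + 6\right) = - 9 \cdot 4 i \sqrt{3} + 5 = - 36 i \sqrt{3} + 5 = 5 - 36 i \sqrt{3}$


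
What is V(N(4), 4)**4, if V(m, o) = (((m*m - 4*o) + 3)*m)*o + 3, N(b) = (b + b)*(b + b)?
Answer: 1193664744272605508306001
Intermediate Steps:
N(b) = 4*b**2 (N(b) = (2*b)*(2*b) = 4*b**2)
V(m, o) = 3 + m*o*(3 + m**2 - 4*o) (V(m, o) = (((m**2 - 4*o) + 3)*m)*o + 3 = ((3 + m**2 - 4*o)*m)*o + 3 = (m*(3 + m**2 - 4*o))*o + 3 = m*o*(3 + m**2 - 4*o) + 3 = 3 + m*o*(3 + m**2 - 4*o))
V(N(4), 4)**4 = (3 + 4*(4*4**2)**3 - 4*4*4**2*4**2 + 3*(4*4**2)*4)**4 = (3 + 4*(4*16)**3 - 4*4*16*16 + 3*(4*16)*4)**4 = (3 + 4*64**3 - 4*64*16 + 3*64*4)**4 = (3 + 4*262144 - 4096 + 768)**4 = (3 + 1048576 - 4096 + 768)**4 = 1045251**4 = 1193664744272605508306001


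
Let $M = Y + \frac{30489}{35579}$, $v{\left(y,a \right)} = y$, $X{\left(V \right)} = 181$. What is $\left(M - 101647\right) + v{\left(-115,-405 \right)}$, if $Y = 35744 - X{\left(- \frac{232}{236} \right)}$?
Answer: $- \frac{2355263732}{35579} \approx -66198.0$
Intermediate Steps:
$Y = 35563$ ($Y = 35744 - 181 = 35563$)
$M = \frac{1265326466}{35579}$ ($M = 35563 + \frac{30489}{35579} = \frac{1265326466}{35579} \approx 35564.0$)
$\left(M - 101647\right) + v{\left(-115,-405 \right)} = \left(\frac{1265326466}{35579} - 101647\right) - 115 = - \frac{2351172147}{35579} - 115 = - \frac{2355263732}{35579}$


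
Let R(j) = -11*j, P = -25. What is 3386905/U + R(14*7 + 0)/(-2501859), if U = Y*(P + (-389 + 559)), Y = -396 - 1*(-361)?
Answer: -58438298521/87565065 ≈ -667.37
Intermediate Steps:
Y = -35 (Y = -396 + 361 = -35)
U = -5075 (U = -35*(-25 + (-389 + 559)) = -35*(-25 + 170) = -35*145 = -5075)
3386905/U + R(14*7 + 0)/(-2501859) = 3386905/(-5075) - 11*(14*7 + 0)/(-2501859) = 3386905*(-1/5075) - 11*(98 + 0)*(-1/2501859) = -677381/1015 - 11*98*(-1/2501859) = -677381/1015 - 1078*(-1/2501859) = -677381/1015 + 1078/2501859 = -58438298521/87565065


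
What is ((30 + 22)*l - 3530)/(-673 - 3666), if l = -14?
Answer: 4258/4339 ≈ 0.98133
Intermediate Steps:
((30 + 22)*l - 3530)/(-673 - 3666) = ((30 + 22)*(-14) - 3530)/(-673 - 3666) = (52*(-14) - 3530)/(-4339) = (-728 - 3530)*(-1/4339) = -4258*(-1/4339) = 4258/4339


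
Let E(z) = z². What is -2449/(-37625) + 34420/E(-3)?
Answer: 1295074541/338625 ≈ 3824.5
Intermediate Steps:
-2449/(-37625) + 34420/E(-3) = -2449/(-37625) + 34420/((-3)²) = -2449*(-1/37625) + 34420/9 = 2449/37625 + 34420*(⅑) = 2449/37625 + 34420/9 = 1295074541/338625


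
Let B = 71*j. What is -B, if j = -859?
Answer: 60989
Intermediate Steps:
B = -60989 (B = 71*(-859) = -60989)
-B = -1*(-60989) = 60989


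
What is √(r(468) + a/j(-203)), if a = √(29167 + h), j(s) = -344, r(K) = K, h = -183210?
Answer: √(13845312 - 86*I*√154043)/172 ≈ 21.633 - 0.02637*I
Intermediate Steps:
a = I*√154043 (a = √(29167 - 183210) = √(-154043) = I*√154043 ≈ 392.48*I)
√(r(468) + a/j(-203)) = √(468 + (I*√154043)/(-344)) = √(468 + (I*√154043)*(-1/344)) = √(468 - I*√154043/344)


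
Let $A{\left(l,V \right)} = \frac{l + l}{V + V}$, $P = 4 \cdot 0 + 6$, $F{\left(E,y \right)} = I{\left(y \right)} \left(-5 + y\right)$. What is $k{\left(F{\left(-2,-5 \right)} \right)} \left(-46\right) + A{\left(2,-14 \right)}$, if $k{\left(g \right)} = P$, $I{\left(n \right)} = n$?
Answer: $- \frac{1933}{7} \approx -276.14$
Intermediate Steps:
$F{\left(E,y \right)} = y \left(-5 + y\right)$
$P = 6$ ($P = 0 + 6 = 6$)
$k{\left(g \right)} = 6$
$A{\left(l,V \right)} = \frac{l}{V}$ ($A{\left(l,V \right)} = \frac{2 l}{2 V} = 2 l \frac{1}{2 V} = \frac{l}{V}$)
$k{\left(F{\left(-2,-5 \right)} \right)} \left(-46\right) + A{\left(2,-14 \right)} = 6 \left(-46\right) + \frac{2}{-14} = -276 + 2 \left(- \frac{1}{14}\right) = -276 - \frac{1}{7} = - \frac{1933}{7}$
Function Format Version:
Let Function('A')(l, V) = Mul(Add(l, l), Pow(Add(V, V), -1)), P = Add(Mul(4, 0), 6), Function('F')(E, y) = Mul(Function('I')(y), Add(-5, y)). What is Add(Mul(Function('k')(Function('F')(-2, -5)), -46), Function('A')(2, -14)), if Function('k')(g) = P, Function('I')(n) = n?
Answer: Rational(-1933, 7) ≈ -276.14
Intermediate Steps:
Function('F')(E, y) = Mul(y, Add(-5, y))
P = 6 (P = Add(0, 6) = 6)
Function('k')(g) = 6
Function('A')(l, V) = Mul(l, Pow(V, -1)) (Function('A')(l, V) = Mul(Mul(2, l), Pow(Mul(2, V), -1)) = Mul(Mul(2, l), Mul(Rational(1, 2), Pow(V, -1))) = Mul(l, Pow(V, -1)))
Add(Mul(Function('k')(Function('F')(-2, -5)), -46), Function('A')(2, -14)) = Add(Mul(6, -46), Mul(2, Pow(-14, -1))) = Add(-276, Mul(2, Rational(-1, 14))) = Add(-276, Rational(-1, 7)) = Rational(-1933, 7)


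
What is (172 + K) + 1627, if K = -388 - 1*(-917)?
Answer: 2328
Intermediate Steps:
K = 529 (K = -388 + 917 = 529)
(172 + K) + 1627 = (172 + 529) + 1627 = 701 + 1627 = 2328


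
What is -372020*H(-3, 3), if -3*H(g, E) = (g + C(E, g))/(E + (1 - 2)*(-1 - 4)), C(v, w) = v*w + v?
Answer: -279015/2 ≈ -1.3951e+5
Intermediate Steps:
C(v, w) = v + v*w
H(g, E) = -(g + E*(1 + g))/(3*(5 + E)) (H(g, E) = -(g + E*(1 + g))/(3*(E + (1 - 2)*(-1 - 4))) = -(g + E*(1 + g))/(3*(E - 1*(-5))) = -(g + E*(1 + g))/(3*(E + 5)) = -(g + E*(1 + g))/(3*(5 + E)))
-372020*H(-3, 3) = -372020*(-1*(-3) - 1*3*(1 - 3))/(3*(5 + 3)) = -372020*(3 - 1*3*(-2))/(3*8) = -372020*(3 + 6)/(3*8) = -372020*9/(3*8) = -372020*3/8 = -279015/2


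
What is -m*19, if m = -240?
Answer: 4560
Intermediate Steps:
-m*19 = -(-240)*19 = -1*(-4560) = 4560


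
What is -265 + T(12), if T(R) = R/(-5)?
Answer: -1337/5 ≈ -267.40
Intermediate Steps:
T(R) = -R/5 (T(R) = R*(-1/5) = -R/5)
-265 + T(12) = -265 - 1/5*12 = -265 - 12/5 = -1337/5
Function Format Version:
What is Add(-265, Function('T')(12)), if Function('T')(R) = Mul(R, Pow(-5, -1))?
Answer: Rational(-1337, 5) ≈ -267.40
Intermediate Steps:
Function('T')(R) = Mul(Rational(-1, 5), R) (Function('T')(R) = Mul(R, Rational(-1, 5)) = Mul(Rational(-1, 5), R))
Add(-265, Function('T')(12)) = Add(-265, Mul(Rational(-1, 5), 12)) = Add(-265, Rational(-12, 5)) = Rational(-1337, 5)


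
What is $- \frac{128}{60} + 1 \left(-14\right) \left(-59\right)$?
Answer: $\frac{12358}{15} \approx 823.87$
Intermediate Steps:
$- \frac{128}{60} + 1 \left(-14\right) \left(-59\right) = \left(-128\right) \frac{1}{60} - -826 = - \frac{32}{15} + 826 = \frac{12358}{15}$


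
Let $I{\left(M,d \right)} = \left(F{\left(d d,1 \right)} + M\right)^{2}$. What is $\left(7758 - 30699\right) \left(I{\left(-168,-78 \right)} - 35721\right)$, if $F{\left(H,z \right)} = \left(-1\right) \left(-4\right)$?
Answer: $202454325$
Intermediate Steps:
$F{\left(H,z \right)} = 4$
$I{\left(M,d \right)} = \left(4 + M\right)^{2}$
$\left(7758 - 30699\right) \left(I{\left(-168,-78 \right)} - 35721\right) = \left(7758 - 30699\right) \left(\left(4 - 168\right)^{2} - 35721\right) = - 22941 \left(\left(-164\right)^{2} - 35721\right) = - 22941 \left(26896 - 35721\right) = \left(-22941\right) \left(-8825\right) = 202454325$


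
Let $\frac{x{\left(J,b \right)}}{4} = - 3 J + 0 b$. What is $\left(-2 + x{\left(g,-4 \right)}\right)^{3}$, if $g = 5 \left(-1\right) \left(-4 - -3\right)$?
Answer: $-238328$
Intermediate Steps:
$g = 5$ ($g = - 5 \left(-4 + 3\right) = \left(-5\right) \left(-1\right) = 5$)
$x{\left(J,b \right)} = - 12 J$ ($x{\left(J,b \right)} = 4 \left(- 3 J + 0 b\right) = 4 \left(- 3 J + 0\right) = 4 \left(- 3 J\right) = - 12 J$)
$\left(-2 + x{\left(g,-4 \right)}\right)^{3} = \left(-2 - 60\right)^{3} = \left(-62\right)^{3} = -238328$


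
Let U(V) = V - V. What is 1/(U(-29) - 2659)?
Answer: -1/2659 ≈ -0.00037608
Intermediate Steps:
U(V) = 0
1/(U(-29) - 2659) = 1/(0 - 2659) = 1/(-2659) = -1/2659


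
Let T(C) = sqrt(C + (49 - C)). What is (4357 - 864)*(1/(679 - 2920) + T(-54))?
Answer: 54791198/2241 ≈ 24449.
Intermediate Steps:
T(C) = 7 (T(C) = sqrt(49) = 7)
(4357 - 864)*(1/(679 - 2920) + T(-54)) = (4357 - 864)*(1/(679 - 2920) + 7) = 3493*(1/(-2241) + 7) = 3493*(-1/2241 + 7) = 3493*(15686/2241) = 54791198/2241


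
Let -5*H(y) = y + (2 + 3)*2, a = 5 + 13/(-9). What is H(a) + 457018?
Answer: 20565688/45 ≈ 4.5702e+5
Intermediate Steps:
a = 32/9 (a = 5 - ⅑*13 = 5 - 13/9 = 32/9 ≈ 3.5556)
H(y) = -2 - y/5 (H(y) = -(y + (2 + 3)*2)/5 = -(y + 5*2)/5 = -(y + 10)/5 = -(10 + y)/5 = -2 - y/5)
H(a) + 457018 = (-2 - ⅕*32/9) + 457018 = (-2 - 32/45) + 457018 = -122/45 + 457018 = 20565688/45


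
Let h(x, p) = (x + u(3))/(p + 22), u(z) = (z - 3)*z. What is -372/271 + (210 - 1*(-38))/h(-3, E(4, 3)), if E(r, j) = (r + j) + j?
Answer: -2151772/813 ≈ -2646.7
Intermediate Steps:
E(r, j) = r + 2*j (E(r, j) = (j + r) + j = r + 2*j)
u(z) = z*(-3 + z) (u(z) = (-3 + z)*z = z*(-3 + z))
h(x, p) = x/(22 + p) (h(x, p) = (x + 3*(-3 + 3))/(p + 22) = (x + 3*0)/(22 + p) = (x + 0)/(22 + p) = x/(22 + p))
-372/271 + (210 - 1*(-38))/h(-3, E(4, 3)) = -372/271 + (210 - 1*(-38))/((-3/(22 + (4 + 2*3)))) = -372*1/271 + (210 + 38)/((-3/(22 + (4 + 6)))) = -372/271 + 248/((-3/(22 + 10))) = -372/271 + 248/((-3/32)) = -372/271 + 248/((-3*1/32)) = -372/271 + 248/(-3/32) = -372/271 + 248*(-32/3) = -372/271 - 7936/3 = -2151772/813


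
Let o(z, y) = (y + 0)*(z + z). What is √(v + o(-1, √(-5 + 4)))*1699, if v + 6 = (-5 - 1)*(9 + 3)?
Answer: 1699*√(-78 - 2*I) ≈ 192.36 - 15006.0*I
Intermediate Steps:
o(z, y) = 2*y*z (o(z, y) = y*(2*z) = 2*y*z)
v = -78 (v = -6 + (-5 - 1)*(9 + 3) = -6 - 6*12 = -6 - 72 = -78)
√(v + o(-1, √(-5 + 4)))*1699 = √(-78 + 2*√(-5 + 4)*(-1))*1699 = √(-78 + 2*√(-1)*(-1))*1699 = √(-78 + 2*I*(-1))*1699 = √(-78 - 2*I)*1699 = 1699*√(-78 - 2*I)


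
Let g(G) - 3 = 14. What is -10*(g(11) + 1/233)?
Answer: -39620/233 ≈ -170.04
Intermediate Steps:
g(G) = 17 (g(G) = 3 + 14 = 17)
-10*(g(11) + 1/233) = -10*(17 + 1/233) = -10*3962/233 = -39620/233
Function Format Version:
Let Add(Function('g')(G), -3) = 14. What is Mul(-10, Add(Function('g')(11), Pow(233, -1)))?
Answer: Rational(-39620, 233) ≈ -170.04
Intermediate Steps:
Function('g')(G) = 17 (Function('g')(G) = Add(3, 14) = 17)
Mul(-10, Add(Function('g')(11), Pow(233, -1))) = Mul(-10, Add(17, Pow(233, -1))) = Mul(-10, Add(17, Rational(1, 233))) = Mul(-10, Rational(3962, 233)) = Rational(-39620, 233)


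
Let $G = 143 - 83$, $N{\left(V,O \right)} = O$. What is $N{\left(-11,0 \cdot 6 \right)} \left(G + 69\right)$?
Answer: $0$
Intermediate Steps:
$G = 60$
$N{\left(-11,0 \cdot 6 \right)} \left(G + 69\right) = 0 \cdot 6 \left(60 + 69\right) = 0 \cdot 129 = 0$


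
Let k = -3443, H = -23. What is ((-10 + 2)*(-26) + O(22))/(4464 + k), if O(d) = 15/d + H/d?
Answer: 2284/11231 ≈ 0.20337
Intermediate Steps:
O(d) = -8/d (O(d) = 15/d - 23/d = -8/d)
((-10 + 2)*(-26) + O(22))/(4464 + k) = ((-10 + 2)*(-26) - 8/22)/(4464 - 3443) = (-8*(-26) - 8*1/22)/1021 = (208 - 4/11)*(1/1021) = (2284/11)*(1/1021) = 2284/11231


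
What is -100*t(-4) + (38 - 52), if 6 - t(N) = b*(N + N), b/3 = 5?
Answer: -12614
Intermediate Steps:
b = 15 (b = 3*5 = 15)
t(N) = 6 - 30*N (t(N) = 6 - 15*(N + N) = 6 - 15*2*N = 6 - 30*N)
-100*t(-4) + (38 - 52) = -100*(6 - 30*(-4)) + (38 - 52) = -100*(6 + 120) - 14 = -100*126 - 14 = -12600 - 14 = -12614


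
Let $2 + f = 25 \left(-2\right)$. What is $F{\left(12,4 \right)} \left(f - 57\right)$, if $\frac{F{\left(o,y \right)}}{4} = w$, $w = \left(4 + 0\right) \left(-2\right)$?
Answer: $3488$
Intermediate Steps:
$f = -52$ ($f = -2 + 25 \left(-2\right) = -2 - 50 = -52$)
$w = -8$ ($w = 4 \left(-2\right) = -8$)
$F{\left(o,y \right)} = -32$ ($F{\left(o,y \right)} = 4 \left(-8\right) = -32$)
$F{\left(12,4 \right)} \left(f - 57\right) = - 32 \left(-52 - 57\right) = \left(-32\right) \left(-109\right) = 3488$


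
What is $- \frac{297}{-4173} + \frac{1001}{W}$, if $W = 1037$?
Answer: $\frac{1495054}{1442467} \approx 1.0365$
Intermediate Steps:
$- \frac{297}{-4173} + \frac{1001}{W} = - \frac{297}{-4173} + \frac{1001}{1037} = \left(-297\right) \left(- \frac{1}{4173}\right) + 1001 \cdot \frac{1}{1037} = \frac{99}{1391} + \frac{1001}{1037} = \frac{1495054}{1442467}$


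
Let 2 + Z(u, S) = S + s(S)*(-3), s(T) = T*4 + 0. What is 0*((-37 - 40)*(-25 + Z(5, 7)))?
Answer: 0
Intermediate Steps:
s(T) = 4*T (s(T) = 4*T + 0 = 4*T)
Z(u, S) = -2 - 11*S (Z(u, S) = -2 + (S + (4*S)*(-3)) = -2 + (S - 12*S) = -2 - 11*S)
0*((-37 - 40)*(-25 + Z(5, 7))) = 0*((-37 - 40)*(-25 + (-2 - 11*7))) = 0*(-77*(-25 + (-2 - 77))) = 0*(-77*(-25 - 79)) = 0*(-77*(-104)) = 0*8008 = 0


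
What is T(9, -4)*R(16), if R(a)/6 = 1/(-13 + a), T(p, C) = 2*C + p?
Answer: 2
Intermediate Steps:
T(p, C) = p + 2*C
R(a) = 6/(-13 + a)
T(9, -4)*R(16) = (9 + 2*(-4))*(6/(-13 + 16)) = (9 - 8)*(6/3) = 1*(6*(1/3)) = 1*2 = 2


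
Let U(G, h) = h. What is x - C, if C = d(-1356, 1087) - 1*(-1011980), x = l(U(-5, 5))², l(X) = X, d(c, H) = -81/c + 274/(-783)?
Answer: -358146963073/353916 ≈ -1.0120e+6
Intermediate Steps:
d(c, H) = -274/783 - 81/c (d(c, H) = -81/c + 274*(-1/783) = -81/c - 274/783 = -274/783 - 81/c)
x = 25 (x = 5² = 25)
C = 358155810973/353916 (C = (-274/783 - 81/(-1356)) - 1*(-1011980) = (-274/783 - 81*(-1/1356)) + 1011980 = (-274/783 + 27/452) + 1011980 = -102707/353916 + 1011980 = 358155810973/353916 ≈ 1.0120e+6)
x - C = 25 - 1*358155810973/353916 = 25 - 358155810973/353916 = -358146963073/353916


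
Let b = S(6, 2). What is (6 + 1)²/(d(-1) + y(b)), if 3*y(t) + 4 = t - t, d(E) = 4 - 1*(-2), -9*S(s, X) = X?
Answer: 21/2 ≈ 10.500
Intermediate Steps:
S(s, X) = -X/9
d(E) = 6 (d(E) = 4 + 2 = 6)
b = -2/9 (b = -⅑*2 = -2/9 ≈ -0.22222)
y(t) = -4/3 (y(t) = -4/3 + (t - t)/3 = -4/3 + (⅓)*0 = -4/3 + 0 = -4/3)
(6 + 1)²/(d(-1) + y(b)) = (6 + 1)²/(6 - 4/3) = 7²/(14/3) = (3/14)*49 = 21/2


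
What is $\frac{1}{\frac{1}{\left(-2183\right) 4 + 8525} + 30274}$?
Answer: $\frac{207}{6266717} \approx 3.3032 \cdot 10^{-5}$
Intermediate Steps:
$\frac{1}{\frac{1}{\left(-2183\right) 4 + 8525} + 30274} = \frac{1}{\frac{1}{-8732 + 8525} + 30274} = \frac{1}{\frac{1}{-207} + 30274} = \frac{1}{- \frac{1}{207} + 30274} = \frac{1}{\frac{6266717}{207}} = \frac{207}{6266717}$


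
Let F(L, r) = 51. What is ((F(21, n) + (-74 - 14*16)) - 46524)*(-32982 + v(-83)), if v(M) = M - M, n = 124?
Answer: 1542601122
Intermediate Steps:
v(M) = 0
((F(21, n) + (-74 - 14*16)) - 46524)*(-32982 + v(-83)) = ((51 + (-74 - 14*16)) - 46524)*(-32982 + 0) = ((51 + (-74 - 224)) - 46524)*(-32982) = ((51 - 298) - 46524)*(-32982) = (-247 - 46524)*(-32982) = -46771*(-32982) = 1542601122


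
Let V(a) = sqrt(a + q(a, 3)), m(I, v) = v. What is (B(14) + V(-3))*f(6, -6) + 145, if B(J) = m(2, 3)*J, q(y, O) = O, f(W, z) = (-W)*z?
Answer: 1657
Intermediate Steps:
f(W, z) = -W*z
B(J) = 3*J
V(a) = sqrt(3 + a) (V(a) = sqrt(a + 3) = sqrt(3 + a))
(B(14) + V(-3))*f(6, -6) + 145 = (3*14 + sqrt(3 - 3))*(-1*6*(-6)) + 145 = (42 + sqrt(0))*36 + 145 = (42 + 0)*36 + 145 = 42*36 + 145 = 1512 + 145 = 1657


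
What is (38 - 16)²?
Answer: 484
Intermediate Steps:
(38 - 16)² = 22² = 484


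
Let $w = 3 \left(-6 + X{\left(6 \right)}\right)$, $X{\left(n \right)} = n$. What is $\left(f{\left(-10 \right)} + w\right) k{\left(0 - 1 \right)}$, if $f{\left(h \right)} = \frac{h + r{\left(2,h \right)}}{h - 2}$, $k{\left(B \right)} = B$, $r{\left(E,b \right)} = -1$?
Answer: $- \frac{11}{12} \approx -0.91667$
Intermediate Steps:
$w = 0$ ($w = 3 \left(-6 + 6\right) = 3 \cdot 0 = 0$)
$f{\left(h \right)} = \frac{-1 + h}{-2 + h}$ ($f{\left(h \right)} = \frac{h - 1}{h - 2} = \frac{-1 + h}{-2 + h}$)
$\left(f{\left(-10 \right)} + w\right) k{\left(0 - 1 \right)} = \left(\frac{-1 - 10}{-2 - 10} + 0\right) \left(0 - 1\right) = \left(\frac{1}{-12} \left(-11\right) + 0\right) \left(0 - 1\right) = \left(\left(- \frac{1}{12}\right) \left(-11\right) + 0\right) \left(-1\right) = \left(\frac{11}{12} + 0\right) \left(-1\right) = \frac{11}{12} \left(-1\right) = - \frac{11}{12}$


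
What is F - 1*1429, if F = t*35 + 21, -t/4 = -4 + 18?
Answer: -3368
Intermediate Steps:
t = -56 (t = -4*(-4 + 18) = -4*14 = -56)
F = -1939 (F = -56*35 + 21 = -1960 + 21 = -1939)
F - 1*1429 = -1939 - 1*1429 = -1939 - 1429 = -3368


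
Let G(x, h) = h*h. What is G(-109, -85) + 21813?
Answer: 29038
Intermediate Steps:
G(x, h) = h**2
G(-109, -85) + 21813 = (-85)**2 + 21813 = 7225 + 21813 = 29038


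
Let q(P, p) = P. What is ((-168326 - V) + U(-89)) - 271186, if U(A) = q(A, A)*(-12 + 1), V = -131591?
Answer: -306942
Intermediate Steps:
U(A) = -11*A (U(A) = A*(-12 + 1) = A*(-11) = -11*A)
((-168326 - V) + U(-89)) - 271186 = ((-168326 - 1*(-131591)) - 11*(-89)) - 271186 = ((-168326 + 131591) + 979) - 271186 = (-36735 + 979) - 271186 = -35756 - 271186 = -306942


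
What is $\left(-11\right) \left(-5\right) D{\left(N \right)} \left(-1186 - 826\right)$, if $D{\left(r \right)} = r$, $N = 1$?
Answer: $-110660$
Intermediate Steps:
$\left(-11\right) \left(-5\right) D{\left(N \right)} \left(-1186 - 826\right) = \left(-11\right) \left(-5\right) 1 \left(-1186 - 826\right) = 55 \cdot 1 \left(-2012\right) = 55 \left(-2012\right) = -110660$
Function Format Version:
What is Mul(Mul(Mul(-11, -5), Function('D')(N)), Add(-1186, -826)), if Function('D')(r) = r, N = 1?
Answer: -110660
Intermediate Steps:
Mul(Mul(Mul(-11, -5), Function('D')(N)), Add(-1186, -826)) = Mul(Mul(Mul(-11, -5), 1), Add(-1186, -826)) = Mul(Mul(55, 1), -2012) = Mul(55, -2012) = -110660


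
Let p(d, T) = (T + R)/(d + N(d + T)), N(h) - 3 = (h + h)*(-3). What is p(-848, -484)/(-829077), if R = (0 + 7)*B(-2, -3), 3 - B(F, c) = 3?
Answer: 484/5925413319 ≈ 8.1682e-8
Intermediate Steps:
N(h) = 3 - 6*h (N(h) = 3 + (h + h)*(-3) = 3 + (2*h)*(-3) = 3 - 6*h)
B(F, c) = 0 (B(F, c) = 3 - 1*3 = 3 - 3 = 0)
R = 0 (R = (0 + 7)*0 = 7*0 = 0)
p(d, T) = T/(3 - 6*T - 5*d) (p(d, T) = (T + 0)/(d + (3 - 6*(d + T))) = T/(d + (3 - 6*(T + d))) = T/(d + (3 + (-6*T - 6*d))) = T/(d + (3 - 6*T - 6*d)) = T/(3 - 6*T - 5*d))
p(-848, -484)/(-829077) = -484/(3 - 6*(-484) - 5*(-848))/(-829077) = -484/(3 + 2904 + 4240)*(-1/829077) = -484/7147*(-1/829077) = 484/5925413319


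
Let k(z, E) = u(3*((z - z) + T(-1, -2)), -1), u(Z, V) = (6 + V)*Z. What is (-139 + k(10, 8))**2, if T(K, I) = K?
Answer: 23716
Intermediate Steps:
u(Z, V) = Z*(6 + V)
k(z, E) = -15 (k(z, E) = (3*((z - z) - 1))*(6 - 1) = (3*(0 - 1))*5 = (3*(-1))*5 = -3*5 = -15)
(-139 + k(10, 8))**2 = (-139 - 15)**2 = (-154)**2 = 23716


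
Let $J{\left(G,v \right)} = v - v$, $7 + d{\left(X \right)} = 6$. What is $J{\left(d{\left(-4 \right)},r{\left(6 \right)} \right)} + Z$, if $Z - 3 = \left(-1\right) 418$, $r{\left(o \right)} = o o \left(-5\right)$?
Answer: $-415$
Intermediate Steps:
$d{\left(X \right)} = -1$ ($d{\left(X \right)} = -7 + 6 = -1$)
$r{\left(o \right)} = - 5 o^{2}$ ($r{\left(o \right)} = o^{2} \left(-5\right) = - 5 o^{2}$)
$Z = -415$ ($Z = 3 - 418 = -415$)
$J{\left(G,v \right)} = 0$
$J{\left(d{\left(-4 \right)},r{\left(6 \right)} \right)} + Z = 0 - 415 = -415$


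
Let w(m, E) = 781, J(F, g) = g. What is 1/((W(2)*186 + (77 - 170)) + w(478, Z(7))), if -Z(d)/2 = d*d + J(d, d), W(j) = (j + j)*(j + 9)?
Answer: 1/8872 ≈ 0.00011271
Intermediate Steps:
W(j) = 2*j*(9 + j) (W(j) = (2*j)*(9 + j) = 2*j*(9 + j))
Z(d) = -2*d - 2*d² (Z(d) = -2*(d*d + d) = -2*(d² + d) = -2*(d + d²) = -2*d - 2*d²)
1/((W(2)*186 + (77 - 170)) + w(478, Z(7))) = 1/(((2*2*(9 + 2))*186 + (77 - 170)) + 781) = 1/(((2*2*11)*186 - 93) + 781) = 1/((44*186 - 93) + 781) = 1/((8184 - 93) + 781) = 1/(8091 + 781) = 1/8872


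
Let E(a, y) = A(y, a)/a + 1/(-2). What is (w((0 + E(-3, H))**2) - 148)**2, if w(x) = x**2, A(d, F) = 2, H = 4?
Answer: 35875011649/1679616 ≈ 21359.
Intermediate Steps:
E(a, y) = -1/2 + 2/a (E(a, y) = 2/a + 1/(-2) = 2/a + 1*(-1/2) = 2/a - 1/2 = -1/2 + 2/a)
(w((0 + E(-3, H))**2) - 148)**2 = (((0 + (1/2)*(4 - 1*(-3))/(-3))**2)**2 - 148)**2 = (((0 + (1/2)*(-1/3)*(4 + 3))**2)**2 - 148)**2 = (((0 + (1/2)*(-1/3)*7)**2)**2 - 148)**2 = (((0 - 7/6)**2)**2 - 148)**2 = (((-7/6)**2)**2 - 148)**2 = ((49/36)**2 - 148)**2 = (2401/1296 - 148)**2 = (-189407/1296)**2 = 35875011649/1679616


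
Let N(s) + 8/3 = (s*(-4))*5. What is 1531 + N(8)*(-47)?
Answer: 27529/3 ≈ 9176.3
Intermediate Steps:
N(s) = -8/3 - 20*s (N(s) = -8/3 + (s*(-4))*5 = -8/3 - 4*s*5 = -8/3 - 20*s)
1531 + N(8)*(-47) = 1531 + (-8/3 - 20*8)*(-47) = 1531 + (-8/3 - 160)*(-47) = 1531 - 488/3*(-47) = 1531 + 22936/3 = 27529/3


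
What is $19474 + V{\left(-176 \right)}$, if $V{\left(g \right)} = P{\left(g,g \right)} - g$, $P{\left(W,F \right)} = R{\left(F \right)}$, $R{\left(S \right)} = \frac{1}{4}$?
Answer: $\frac{78601}{4} \approx 19650.0$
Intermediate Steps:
$R{\left(S \right)} = \frac{1}{4}$
$P{\left(W,F \right)} = \frac{1}{4}$
$V{\left(g \right)} = \frac{1}{4} - g$
$19474 + V{\left(-176 \right)} = 19474 + \left(\frac{1}{4} - -176\right) = 19474 + \left(\frac{1}{4} + 176\right) = 19474 + \frac{705}{4} = \frac{78601}{4}$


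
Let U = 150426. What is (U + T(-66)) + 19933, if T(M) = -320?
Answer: 170039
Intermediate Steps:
(U + T(-66)) + 19933 = (150426 - 320) + 19933 = 150106 + 19933 = 170039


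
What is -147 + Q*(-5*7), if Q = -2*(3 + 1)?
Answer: 133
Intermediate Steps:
Q = -8 (Q = -2*4 = -8)
-147 + Q*(-5*7) = -147 - (-40)*7 = -147 - 8*(-35) = -147 + 280 = 133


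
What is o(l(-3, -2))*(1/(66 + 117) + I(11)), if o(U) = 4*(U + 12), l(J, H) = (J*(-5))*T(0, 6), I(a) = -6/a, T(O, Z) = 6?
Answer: -147832/671 ≈ -220.32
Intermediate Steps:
l(J, H) = -30*J (l(J, H) = (J*(-5))*6 = -5*J*6 = -30*J)
o(U) = 48 + 4*U (o(U) = 4*(12 + U) = 48 + 4*U)
o(l(-3, -2))*(1/(66 + 117) + I(11)) = (48 + 4*(-30*(-3)))*(1/(66 + 117) - 6/11) = (48 + 4*90)*(1/183 - 6*1/11) = (48 + 360)*(1/183 - 6/11) = 408*(-1087/2013) = -147832/671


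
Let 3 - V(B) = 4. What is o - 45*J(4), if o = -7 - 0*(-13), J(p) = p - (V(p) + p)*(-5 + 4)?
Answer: -322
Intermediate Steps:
V(B) = -1 (V(B) = 3 - 1*4 = 3 - 4 = -1)
J(p) = -1 + 2*p (J(p) = p - (-1 + p)*(-5 + 4) = p - (-1 + p)*(-1) = p - (1 - p) = p + (-1 + p) = -1 + 2*p)
o = -7 (o = -7 - 1*0 = -7 + 0 = -7)
o - 45*J(4) = -7 - 45*(-1 + 2*4) = -7 - 45*(-1 + 8) = -7 - 45*7 = -7 - 315 = -322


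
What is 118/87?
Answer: 118/87 ≈ 1.3563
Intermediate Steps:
118/87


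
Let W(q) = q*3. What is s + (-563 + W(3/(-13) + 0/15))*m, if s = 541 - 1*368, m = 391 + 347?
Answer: -5405815/13 ≈ -4.1583e+5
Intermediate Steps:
W(q) = 3*q
m = 738
s = 173 (s = 541 - 368 = 173)
s + (-563 + W(3/(-13) + 0/15))*m = 173 + (-563 + 3*(3/(-13) + 0/15))*738 = 173 + (-563 + 3*(3*(-1/13) + 0*(1/15)))*738 = 173 + (-563 + 3*(-3/13 + 0))*738 = 173 + (-563 + 3*(-3/13))*738 = 173 + (-563 - 9/13)*738 = 173 - 7328/13*738 = 173 - 5408064/13 = -5405815/13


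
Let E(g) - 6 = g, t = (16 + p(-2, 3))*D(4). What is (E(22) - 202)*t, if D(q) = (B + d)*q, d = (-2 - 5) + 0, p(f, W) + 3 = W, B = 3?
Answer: 44544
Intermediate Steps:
p(f, W) = -3 + W
d = -7 (d = -7 + 0 = -7)
D(q) = -4*q (D(q) = (3 - 7)*q = -4*q)
t = -256 (t = (16 + (-3 + 3))*(-4*4) = (16 + 0)*(-16) = 16*(-16) = -256)
E(g) = 6 + g
(E(22) - 202)*t = ((6 + 22) - 202)*(-256) = (28 - 202)*(-256) = -174*(-256) = 44544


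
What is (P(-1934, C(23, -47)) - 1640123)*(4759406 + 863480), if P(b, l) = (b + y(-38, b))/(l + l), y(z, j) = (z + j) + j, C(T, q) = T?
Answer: -212127585891614/23 ≈ -9.2229e+12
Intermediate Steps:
y(z, j) = z + 2*j (y(z, j) = (j + z) + j = z + 2*j)
P(b, l) = (-38 + 3*b)/(2*l) (P(b, l) = (b + (-38 + 2*b))/(l + l) = (-38 + 3*b)/((2*l)) = (-38 + 3*b)*(1/(2*l)) = (-38 + 3*b)/(2*l))
(P(-1934, C(23, -47)) - 1640123)*(4759406 + 863480) = ((1/2)*(-38 + 3*(-1934))/23 - 1640123)*(4759406 + 863480) = ((1/2)*(1/23)*(-38 - 5802) - 1640123)*5622886 = ((1/2)*(1/23)*(-5840) - 1640123)*5622886 = (-2920/23 - 1640123)*5622886 = -37725749/23*5622886 = -212127585891614/23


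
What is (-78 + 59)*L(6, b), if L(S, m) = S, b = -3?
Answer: -114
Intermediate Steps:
(-78 + 59)*L(6, b) = (-78 + 59)*6 = -19*6 = -114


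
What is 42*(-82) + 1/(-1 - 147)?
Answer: -509713/148 ≈ -3444.0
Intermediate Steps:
42*(-82) + 1/(-1 - 147) = -3444 + 1/(-148) = -3444 - 1/148 = -509713/148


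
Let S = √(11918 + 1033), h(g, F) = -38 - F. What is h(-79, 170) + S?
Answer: -208 + 3*√1439 ≈ -94.198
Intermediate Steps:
S = 3*√1439 (S = √12951 = 3*√1439 ≈ 113.80)
h(-79, 170) + S = (-38 - 1*170) + 3*√1439 = (-38 - 170) + 3*√1439 = -208 + 3*√1439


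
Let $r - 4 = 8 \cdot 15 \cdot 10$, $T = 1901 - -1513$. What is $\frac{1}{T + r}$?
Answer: $\frac{1}{4618} \approx 0.00021654$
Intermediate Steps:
$T = 3414$ ($T = 1901 + 1513 = 3414$)
$r = 1204$ ($r = 4 + 8 \cdot 15 \cdot 10 = 4 + 120 \cdot 10 = 4 + 1200 = 1204$)
$\frac{1}{T + r} = \frac{1}{3414 + 1204} = \frac{1}{4618}$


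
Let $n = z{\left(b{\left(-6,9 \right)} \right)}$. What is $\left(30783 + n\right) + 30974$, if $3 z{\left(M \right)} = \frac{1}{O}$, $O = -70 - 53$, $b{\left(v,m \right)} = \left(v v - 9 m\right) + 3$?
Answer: $\frac{22788332}{369} \approx 61757.0$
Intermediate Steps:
$b{\left(v,m \right)} = 3 + v^{2} - 9 m$ ($b{\left(v,m \right)} = \left(v^{2} - 9 m\right) + 3 = 3 + v^{2} - 9 m$)
$O = -123$ ($O = -70 - 53 = -123$)
$z{\left(M \right)} = - \frac{1}{369}$ ($z{\left(M \right)} = \frac{1}{3 \left(-123\right)} = \frac{1}{3} \left(- \frac{1}{123}\right) = - \frac{1}{369}$)
$n = - \frac{1}{369} \approx -0.00271$
$\left(30783 + n\right) + 30974 = \left(30783 - \frac{1}{369}\right) + 30974 = \frac{11358926}{369} + 30974 = \frac{22788332}{369}$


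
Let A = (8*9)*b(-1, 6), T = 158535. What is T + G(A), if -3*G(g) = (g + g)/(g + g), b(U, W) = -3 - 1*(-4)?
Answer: 475604/3 ≈ 1.5853e+5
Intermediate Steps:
b(U, W) = 1 (b(U, W) = -3 + 4 = 1)
A = 72 (A = (8*9)*1 = 72*1 = 72)
G(g) = -1/3 (G(g) = -(g + g)/(3*(g + g)) = -2*g/(3*(2*g)) = -2*g*1/(2*g)/3 = -1/3*1 = -1/3)
T + G(A) = 158535 - 1/3 = 475604/3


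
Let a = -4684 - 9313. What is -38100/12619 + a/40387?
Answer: -1715372843/509643553 ≈ -3.3658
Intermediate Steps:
a = -13997
-38100/12619 + a/40387 = -38100/12619 - 13997/40387 = -1715372843/509643553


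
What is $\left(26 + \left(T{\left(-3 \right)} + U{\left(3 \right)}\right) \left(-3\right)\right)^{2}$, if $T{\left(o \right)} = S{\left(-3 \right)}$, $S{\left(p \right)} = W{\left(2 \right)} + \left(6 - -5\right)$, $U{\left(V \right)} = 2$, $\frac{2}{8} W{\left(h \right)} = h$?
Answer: $1369$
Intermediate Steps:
$W{\left(h \right)} = 4 h$
$S{\left(p \right)} = 19$ ($S{\left(p \right)} = 4 \cdot 2 + \left(6 - -5\right) = 8 + \left(6 + 5\right) = 8 + 11 = 19$)
$T{\left(o \right)} = 19$
$\left(26 + \left(T{\left(-3 \right)} + U{\left(3 \right)}\right) \left(-3\right)\right)^{2} = \left(26 + \left(19 + 2\right) \left(-3\right)\right)^{2} = \left(26 + 21 \left(-3\right)\right)^{2} = \left(26 - 63\right)^{2} = \left(-37\right)^{2} = 1369$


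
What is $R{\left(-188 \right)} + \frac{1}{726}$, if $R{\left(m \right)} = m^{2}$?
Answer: $\frac{25659745}{726} \approx 35344.0$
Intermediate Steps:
$R{\left(-188 \right)} + \frac{1}{726} = \left(-188\right)^{2} + \frac{1}{726} = 35344 + \frac{1}{726} = \frac{25659745}{726}$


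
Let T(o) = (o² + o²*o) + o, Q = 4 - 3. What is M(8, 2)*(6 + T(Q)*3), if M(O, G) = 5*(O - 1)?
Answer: 525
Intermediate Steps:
M(O, G) = -5 + 5*O (M(O, G) = 5*(-1 + O) = -5 + 5*O)
Q = 1
T(o) = o + o² + o³ (T(o) = (o² + o³) + o = o + o² + o³)
M(8, 2)*(6 + T(Q)*3) = (-5 + 5*8)*(6 + (1*(1 + 1 + 1²))*3) = (-5 + 40)*(6 + (1*(1 + 1 + 1))*3) = 35*(6 + (1*3)*3) = 35*(6 + 3*3) = 35*(6 + 9) = 35*15 = 525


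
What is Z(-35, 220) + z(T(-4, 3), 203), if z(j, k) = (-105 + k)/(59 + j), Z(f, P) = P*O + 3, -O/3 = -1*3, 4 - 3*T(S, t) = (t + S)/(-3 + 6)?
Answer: 539817/272 ≈ 1984.6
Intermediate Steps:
T(S, t) = 4/3 - S/9 - t/9 (T(S, t) = 4/3 - (t + S)/(3*(-3 + 6)) = 4/3 - (S + t)/(3*3) = 4/3 - (S/3 + t/3)/3 = 4/3 + (-S/9 - t/9) = 4/3 - S/9 - t/9)
O = 9 (O = -(-3)*3 = -3*(-3) = 9)
Z(f, P) = 3 + 9*P (Z(f, P) = P*9 + 3 = 9*P + 3 = 3 + 9*P)
z(j, k) = (-105 + k)/(59 + j)
Z(-35, 220) + z(T(-4, 3), 203) = (3 + 9*220) + (-105 + 203)/(59 + (4/3 - ⅑*(-4) - ⅑*3)) = (3 + 1980) + 98/(59 + (4/3 + 4/9 - ⅓)) = 1983 + 98/(59 + 13/9) = 1983 + 98/(544/9) = 1983 + (9/544)*98 = 1983 + 441/272 = 539817/272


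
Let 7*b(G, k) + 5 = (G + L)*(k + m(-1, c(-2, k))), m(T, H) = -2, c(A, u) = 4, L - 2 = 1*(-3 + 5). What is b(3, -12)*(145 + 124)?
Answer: -27707/7 ≈ -3958.1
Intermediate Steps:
L = 4 (L = 2 + 1*(-3 + 5) = 2 + 1*2 = 2 + 2 = 4)
b(G, k) = -5/7 + (-2 + k)*(4 + G)/7 (b(G, k) = -5/7 + ((G + 4)*(k - 2))/7 = -5/7 + ((4 + G)*(-2 + k))/7 = -5/7 + ((-2 + k)*(4 + G))/7 = -5/7 + (-2 + k)*(4 + G)/7)
b(3, -12)*(145 + 124) = (-13/7 - 2/7*3 + (4/7)*(-12) + (1/7)*3*(-12))*(145 + 124) = (-13/7 - 6/7 - 48/7 - 36/7)*269 = -103/7*269 = -27707/7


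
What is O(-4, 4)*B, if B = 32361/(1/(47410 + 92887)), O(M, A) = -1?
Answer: -4540151217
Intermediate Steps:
B = 4540151217 (B = 32361/(1/140297) = 32361*140297 = 4540151217)
O(-4, 4)*B = -1*4540151217 = -4540151217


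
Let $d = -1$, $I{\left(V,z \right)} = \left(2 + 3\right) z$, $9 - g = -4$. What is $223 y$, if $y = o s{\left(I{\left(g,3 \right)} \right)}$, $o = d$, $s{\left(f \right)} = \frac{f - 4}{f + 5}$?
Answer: $- \frac{2453}{20} \approx -122.65$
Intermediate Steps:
$g = 13$ ($g = 9 - -4 = 9 + 4 = 13$)
$I{\left(V,z \right)} = 5 z$
$s{\left(f \right)} = \frac{-4 + f}{5 + f}$
$o = -1$
$y = - \frac{11}{20}$ ($y = - \frac{-4 + 5 \cdot 3}{5 + 5 \cdot 3} = - \frac{-4 + 15}{5 + 15} = - \frac{11}{20} \approx -0.55$)
$223 y = 223 \left(- \frac{11}{20}\right) = - \frac{2453}{20}$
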